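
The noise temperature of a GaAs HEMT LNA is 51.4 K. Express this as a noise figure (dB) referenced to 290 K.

0.709 dB

F = 1 + T_e/T₀ = 1 + 51.4/290 = 1.17724
NF = 10 log₁₀(1.17724) = 0.709 dB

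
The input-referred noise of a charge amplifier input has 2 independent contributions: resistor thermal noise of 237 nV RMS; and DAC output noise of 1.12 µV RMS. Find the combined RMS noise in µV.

1.14 µV

Uncorrelated sources add in power (mean-square): V_tot = √(ΣV_i²)
V_tot = √[(2.37×10⁻⁷)² + (1.12×10⁻⁶)²] = 1.14×10⁻⁶ V = 1.14 µV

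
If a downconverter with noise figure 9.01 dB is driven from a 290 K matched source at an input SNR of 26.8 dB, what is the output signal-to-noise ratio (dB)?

By definition F = SNR_in/SNR_out, so in dB: SNR_out = SNR_in − NF
SNR_out = 26.8 − 9.01 = 17.79 dB

17.79 dB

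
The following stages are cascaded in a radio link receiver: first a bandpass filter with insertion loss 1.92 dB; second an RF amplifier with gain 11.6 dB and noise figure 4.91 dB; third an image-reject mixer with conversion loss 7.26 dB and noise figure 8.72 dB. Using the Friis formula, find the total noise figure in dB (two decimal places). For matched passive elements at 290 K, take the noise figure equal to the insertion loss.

Convert to linear (a loss of L dB is a gain of −L dB): F_i = 10^(NF_i/10), G_i = 10^(G_i,dB/10)
  Stage 1: F_1 = 10^(1.92/10) = 1.556, G_1 = 10^(−1.92/10) = 0.6427
  Stage 2: F_2 = 10^(4.91/10) = 3.097, G_2 = 10^(11.6/10) = 14.45
  Stage 3: F_3 = 10^(8.72/10) = 7.447, G_3 = 10^(−7.26/10) = 0.1879
Friis cascade:
  F = 1.556 + (3.097 − 1)/0.6427 + (7.447 − 1)/9.290 = 5.514
NF = 10 log₁₀(5.514) = 7.41 dB

7.41 dB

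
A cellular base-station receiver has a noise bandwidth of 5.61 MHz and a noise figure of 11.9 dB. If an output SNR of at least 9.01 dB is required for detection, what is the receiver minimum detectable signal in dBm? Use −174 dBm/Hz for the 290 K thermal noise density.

−85.6 dBm

Sensitivity = −174 + 10 log₁₀(B) + NF + SNR_min
= −174 + 67.49 + 11.9 + 9.01
= −85.60 dBm → −85.6 dBm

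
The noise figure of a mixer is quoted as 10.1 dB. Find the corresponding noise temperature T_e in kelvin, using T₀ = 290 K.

2678 K

F = 10^(10.1/10) = 10.2329
T_e = (F − 1)·T₀ = (10.2329 − 1) × 290 = 2678 K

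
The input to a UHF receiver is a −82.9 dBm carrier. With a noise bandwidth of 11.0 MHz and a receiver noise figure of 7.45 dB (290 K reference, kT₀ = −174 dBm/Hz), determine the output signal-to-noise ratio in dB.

13.2 dB

Noise floor: N = −174 + 10 log₁₀(B) + NF
10 log₁₀(1.10×10⁷) = 70.41 dB
N = −174 + 70.41 + 7.45 = −96.14 dBm
SNR = P_sig − N = −82.9 − (−96.14) = 13.24 dB → 13.2 dB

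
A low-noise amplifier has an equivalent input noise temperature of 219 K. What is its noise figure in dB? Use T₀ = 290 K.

2.44 dB

F = 1 + T_e/T₀ = 1 + 219/290 = 1.75517
NF = 10 log₁₀(1.75517) = 2.44 dB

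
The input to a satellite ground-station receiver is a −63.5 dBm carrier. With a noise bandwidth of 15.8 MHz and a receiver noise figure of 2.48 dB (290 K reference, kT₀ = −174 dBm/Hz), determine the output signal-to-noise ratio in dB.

36.0 dB

Noise floor: N = −174 + 10 log₁₀(B) + NF
10 log₁₀(1.58×10⁷) = 71.99 dB
N = −174 + 71.99 + 2.48 = −99.53 dBm
SNR = P_sig − N = −63.5 − (−99.53) = 36.03 dB → 36.0 dB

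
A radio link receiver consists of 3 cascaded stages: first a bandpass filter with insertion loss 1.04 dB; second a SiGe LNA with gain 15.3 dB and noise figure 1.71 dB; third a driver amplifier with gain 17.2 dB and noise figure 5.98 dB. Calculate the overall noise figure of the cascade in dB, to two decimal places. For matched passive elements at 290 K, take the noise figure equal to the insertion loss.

Convert to linear (a loss of L dB is a gain of −L dB): F_i = 10^(NF_i/10), G_i = 10^(G_i,dB/10)
  Stage 1: F_1 = 10^(1.04/10) = 1.271, G_1 = 10^(−1.04/10) = 0.7870
  Stage 2: F_2 = 10^(1.71/10) = 1.483, G_2 = 10^(15.3/10) = 33.88
  Stage 3: F_3 = 10^(5.98/10) = 3.963, G_3 = 10^(17.2/10) = 52.48
Friis cascade:
  F = 1.271 + (1.483 − 1)/0.7870 + (3.963 − 1)/26.67 = 1.995
NF = 10 log₁₀(1.995) = 3.00 dB

3.00 dB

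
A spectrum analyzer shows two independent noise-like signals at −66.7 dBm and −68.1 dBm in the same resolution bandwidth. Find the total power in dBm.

Convert to linear, add, convert back:
P₁ = 2.14×10⁻¹⁰ W, P₂ = 1.55×10⁻¹⁰ W
P_tot = 3.69×10⁻¹⁰ W → 10 log₁₀(P_tot / 10⁻³) = −64.3 dBm

−64.3 dBm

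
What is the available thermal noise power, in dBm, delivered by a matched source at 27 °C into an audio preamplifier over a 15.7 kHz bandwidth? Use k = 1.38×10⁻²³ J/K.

T = 27 °C + 273.15 = 300.15 K
P_n = kTB = 1.38×10⁻²³ × 300.15 × 1.57×10⁴ = 6.50×10⁻¹⁷ W
In dBm: 10 log₁₀(6.50×10⁻¹⁷ / 10⁻³) = −131.9 dBm

−131.9 dBm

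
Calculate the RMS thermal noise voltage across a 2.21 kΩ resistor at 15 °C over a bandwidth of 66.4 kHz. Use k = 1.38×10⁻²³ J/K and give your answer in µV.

1.53 µV

T = 15 °C + 273.15 = 288.15 K
V_n = √(4kTRB)
4kTRB = 4 × 1.38×10⁻²³ × 288.15 × 2.21×10³ × 6.64×10⁴ = 2.33×10⁻¹² V²
V_n = √(2.33×10⁻¹²) = 1.53×10⁻⁶ V = 1.53 µV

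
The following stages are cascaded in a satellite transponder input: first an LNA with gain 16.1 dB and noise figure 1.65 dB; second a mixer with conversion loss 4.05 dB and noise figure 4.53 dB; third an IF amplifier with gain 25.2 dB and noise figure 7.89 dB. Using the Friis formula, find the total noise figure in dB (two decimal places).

2.62 dB

Convert to linear (a loss of L dB is a gain of −L dB): F_i = 10^(NF_i/10), G_i = 10^(G_i,dB/10)
  Stage 1: F_1 = 10^(1.65/10) = 1.462, G_1 = 10^(16.1/10) = 40.74
  Stage 2: F_2 = 10^(4.53/10) = 2.838, G_2 = 10^(−4.05/10) = 0.3936
  Stage 3: F_3 = 10^(7.89/10) = 6.152, G_3 = 10^(25.2/10) = 331.1
Friis cascade:
  F = 1.462 + (2.838 − 1)/40.74 + (6.152 − 1)/16.03 = 1.829
NF = 10 log₁₀(1.829) = 2.62 dB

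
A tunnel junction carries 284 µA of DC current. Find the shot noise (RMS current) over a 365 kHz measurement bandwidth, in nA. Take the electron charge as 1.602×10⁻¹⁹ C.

5.76 nA

I_n = √(2qI·B)
2qI·B = 2 × 1.602×10⁻¹⁹ × 2.84×10⁻⁴ × 3.65×10⁵ = 3.32×10⁻¹⁷ A²
I_n = √(3.32×10⁻¹⁷) = 5.76×10⁻⁹ A = 5.76 nA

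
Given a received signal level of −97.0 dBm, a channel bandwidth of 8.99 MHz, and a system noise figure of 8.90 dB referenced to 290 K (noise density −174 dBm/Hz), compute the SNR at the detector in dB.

−1.4 dB

Noise floor: N = −174 + 10 log₁₀(B) + NF
10 log₁₀(8.99×10⁶) = 69.54 dB
N = −174 + 69.54 + 8.90 = −95.56 dBm
SNR = P_sig − N = −97.0 − (−95.56) = −1.44 dB → −1.4 dB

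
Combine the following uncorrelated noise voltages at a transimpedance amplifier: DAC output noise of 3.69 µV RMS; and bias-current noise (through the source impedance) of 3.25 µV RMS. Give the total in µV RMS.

4.92 µV

Uncorrelated sources add in power (mean-square): V_tot = √(ΣV_i²)
V_tot = √[(3.69×10⁻⁶)² + (3.25×10⁻⁶)²] = 4.92×10⁻⁶ V = 4.92 µV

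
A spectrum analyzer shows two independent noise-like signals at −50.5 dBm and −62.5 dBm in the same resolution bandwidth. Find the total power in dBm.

−50.2 dBm

Convert to linear, add, convert back:
P₁ = 8.91×10⁻⁹ W, P₂ = 5.62×10⁻¹⁰ W
P_tot = 9.47×10⁻⁹ W → 10 log₁₀(P_tot / 10⁻³) = −50.2 dBm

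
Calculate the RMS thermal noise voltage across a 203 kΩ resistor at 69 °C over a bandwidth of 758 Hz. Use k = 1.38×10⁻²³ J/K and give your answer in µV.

1.70 µV

T = 69 °C + 273.15 = 342.15 K
V_n = √(4kTRB)
4kTRB = 4 × 1.38×10⁻²³ × 342.15 × 2.03×10⁵ × 7.58×10² = 2.91×10⁻¹² V²
V_n = √(2.91×10⁻¹²) = 1.70×10⁻⁶ V = 1.70 µV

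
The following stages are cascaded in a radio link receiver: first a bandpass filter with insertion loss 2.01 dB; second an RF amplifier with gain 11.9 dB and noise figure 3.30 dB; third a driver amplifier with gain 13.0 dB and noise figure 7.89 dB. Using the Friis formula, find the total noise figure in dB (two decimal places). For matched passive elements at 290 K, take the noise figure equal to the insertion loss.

Convert to linear (a loss of L dB is a gain of −L dB): F_i = 10^(NF_i/10), G_i = 10^(G_i,dB/10)
  Stage 1: F_1 = 10^(2.01/10) = 1.589, G_1 = 10^(−2.01/10) = 0.6295
  Stage 2: F_2 = 10^(3.30/10) = 2.138, G_2 = 10^(11.9/10) = 15.49
  Stage 3: F_3 = 10^(7.89/10) = 6.152, G_3 = 10^(13.0/10) = 19.95
Friis cascade:
  F = 1.589 + (2.138 − 1)/0.6295 + (6.152 − 1)/9.750 = 3.925
NF = 10 log₁₀(3.925) = 5.94 dB

5.94 dB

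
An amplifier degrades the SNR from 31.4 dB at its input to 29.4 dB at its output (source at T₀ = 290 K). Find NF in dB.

2.0 dB

NF (dB) = SNR_in(dB) − SNR_out(dB) when the source is at T₀
NF = 31.4 − 29.4 = 2.0 dB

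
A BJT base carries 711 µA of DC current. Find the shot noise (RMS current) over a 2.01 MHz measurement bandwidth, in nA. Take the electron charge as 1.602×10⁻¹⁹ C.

21.4 nA

I_n = √(2qI·B)
2qI·B = 2 × 1.602×10⁻¹⁹ × 7.11×10⁻⁴ × 2.01×10⁶ = 4.58×10⁻¹⁶ A²
I_n = √(4.58×10⁻¹⁶) = 2.14×10⁻⁸ A = 21.4 nA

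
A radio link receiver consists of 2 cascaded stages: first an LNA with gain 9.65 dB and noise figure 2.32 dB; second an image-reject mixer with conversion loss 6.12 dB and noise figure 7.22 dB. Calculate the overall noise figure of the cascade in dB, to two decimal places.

Convert to linear (a loss of L dB is a gain of −L dB): F_i = 10^(NF_i/10), G_i = 10^(G_i,dB/10)
  Stage 1: F_1 = 10^(2.32/10) = 1.706, G_1 = 10^(9.65/10) = 9.226
  Stage 2: F_2 = 10^(7.22/10) = 5.272, G_2 = 10^(−6.12/10) = 0.2443
Friis cascade:
  F = 1.706 + (5.272 − 1)/9.226 = 2.169
NF = 10 log₁₀(2.169) = 3.36 dB

3.36 dB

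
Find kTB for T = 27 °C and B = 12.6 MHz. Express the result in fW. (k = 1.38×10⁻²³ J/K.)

T = 27 °C + 273.15 = 300.15 K
P_n = kTB = 1.38×10⁻²³ × 300.15 × 1.26×10⁷ = 5.22×10⁻¹⁴ W = 52.2 fW

52.2 fW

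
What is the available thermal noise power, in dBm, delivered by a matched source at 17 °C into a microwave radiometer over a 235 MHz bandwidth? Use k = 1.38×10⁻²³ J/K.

−90.3 dBm

T = 17 °C + 273.15 = 290.15 K
P_n = kTB = 1.38×10⁻²³ × 290.15 × 2.35×10⁸ = 9.41×10⁻¹³ W
In dBm: 10 log₁₀(9.41×10⁻¹³ / 10⁻³) = −90.3 dBm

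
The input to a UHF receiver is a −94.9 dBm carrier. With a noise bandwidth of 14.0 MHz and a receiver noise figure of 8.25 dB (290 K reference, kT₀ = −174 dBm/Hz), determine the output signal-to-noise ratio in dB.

−0.6 dB

Noise floor: N = −174 + 10 log₁₀(B) + NF
10 log₁₀(1.40×10⁷) = 71.46 dB
N = −174 + 71.46 + 8.25 = −94.29 dBm
SNR = P_sig − N = −94.9 − (−94.29) = −0.61 dB → −0.6 dB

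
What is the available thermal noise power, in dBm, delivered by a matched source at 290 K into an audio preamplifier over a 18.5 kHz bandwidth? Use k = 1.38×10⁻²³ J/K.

P_n = kTB = 1.38×10⁻²³ × 290 × 1.85×10⁴ = 7.40×10⁻¹⁷ W
In dBm: 10 log₁₀(7.40×10⁻¹⁷ / 10⁻³) = −131.3 dBm

−131.3 dBm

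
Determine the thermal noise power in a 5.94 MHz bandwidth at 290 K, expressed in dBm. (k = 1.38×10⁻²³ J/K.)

−106.2 dBm

P_n = kTB = 1.38×10⁻²³ × 290 × 5.94×10⁶ = 2.38×10⁻¹⁴ W
In dBm: 10 log₁₀(2.38×10⁻¹⁴ / 10⁻³) = −106.2 dBm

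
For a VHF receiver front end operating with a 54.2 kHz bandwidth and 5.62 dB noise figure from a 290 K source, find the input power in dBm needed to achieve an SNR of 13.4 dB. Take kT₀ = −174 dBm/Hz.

−107.6 dBm

Sensitivity = −174 + 10 log₁₀(B) + NF + SNR_min
= −174 + 47.34 + 5.62 + 13.4
= −107.64 dBm → −107.6 dBm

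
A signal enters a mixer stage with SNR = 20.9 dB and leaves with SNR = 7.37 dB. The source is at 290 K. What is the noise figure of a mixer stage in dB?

13.53 dB

NF (dB) = SNR_in(dB) − SNR_out(dB) when the source is at T₀
NF = 20.9 − 7.37 = 13.53 dB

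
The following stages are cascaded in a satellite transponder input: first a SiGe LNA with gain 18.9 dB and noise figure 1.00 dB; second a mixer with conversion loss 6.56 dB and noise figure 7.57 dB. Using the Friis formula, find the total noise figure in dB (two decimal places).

1.20 dB

Convert to linear (a loss of L dB is a gain of −L dB): F_i = 10^(NF_i/10), G_i = 10^(G_i,dB/10)
  Stage 1: F_1 = 10^(1.00/10) = 1.259, G_1 = 10^(18.9/10) = 77.62
  Stage 2: F_2 = 10^(7.57/10) = 5.715, G_2 = 10^(−6.56/10) = 0.2208
Friis cascade:
  F = 1.259 + (5.715 − 1)/77.62 = 1.320
NF = 10 log₁₀(1.320) = 1.20 dB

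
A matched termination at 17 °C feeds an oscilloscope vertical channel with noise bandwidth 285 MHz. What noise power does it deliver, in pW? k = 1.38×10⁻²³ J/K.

T = 17 °C + 273.15 = 290.15 K
P_n = kTB = 1.38×10⁻²³ × 290.15 × 2.85×10⁸ = 1.14×10⁻¹² W = 1.14 pW

1.14 pW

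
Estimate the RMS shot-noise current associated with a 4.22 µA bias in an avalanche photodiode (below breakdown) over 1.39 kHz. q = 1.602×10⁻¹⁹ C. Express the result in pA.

I_n = √(2qI·B)
2qI·B = 2 × 1.602×10⁻¹⁹ × 4.22×10⁻⁶ × 1.39×10³ = 1.88×10⁻²¹ A²
I_n = √(1.88×10⁻²¹) = 4.34×10⁻¹¹ A = 43.4 pA

43.4 pA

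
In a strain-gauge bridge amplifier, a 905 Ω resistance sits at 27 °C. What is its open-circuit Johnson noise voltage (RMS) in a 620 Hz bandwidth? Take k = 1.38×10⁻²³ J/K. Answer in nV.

T = 27 °C + 273.15 = 300.15 K
V_n = √(4kTRB)
4kTRB = 4 × 1.38×10⁻²³ × 300.15 × 9.05×10² × 6.20×10² = 9.30×10⁻¹⁵ V²
V_n = √(9.30×10⁻¹⁵) = 9.64×10⁻⁸ V = 96.4 nV

96.4 nV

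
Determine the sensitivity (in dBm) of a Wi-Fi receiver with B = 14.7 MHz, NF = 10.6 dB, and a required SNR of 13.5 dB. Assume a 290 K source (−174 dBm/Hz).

−78.2 dBm

Sensitivity = −174 + 10 log₁₀(B) + NF + SNR_min
= −174 + 71.67 + 10.6 + 13.5
= −78.23 dBm → −78.2 dBm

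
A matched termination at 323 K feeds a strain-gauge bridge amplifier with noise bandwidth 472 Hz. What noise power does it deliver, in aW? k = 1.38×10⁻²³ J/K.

2.10 aW

P_n = kTB = 1.38×10⁻²³ × 323 × 4.72×10² = 2.10×10⁻¹⁸ W = 2.10 aW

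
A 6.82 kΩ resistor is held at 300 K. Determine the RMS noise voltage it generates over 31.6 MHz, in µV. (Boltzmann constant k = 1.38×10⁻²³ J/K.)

59.7 µV

V_n = √(4kTRB)
4kTRB = 4 × 1.38×10⁻²³ × 300 × 6.82×10³ × 3.16×10⁷ = 3.57×10⁻⁹ V²
V_n = √(3.57×10⁻⁹) = 5.97×10⁻⁵ V = 59.7 µV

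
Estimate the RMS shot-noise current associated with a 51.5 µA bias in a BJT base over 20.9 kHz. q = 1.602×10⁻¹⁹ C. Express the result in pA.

587 pA

I_n = √(2qI·B)
2qI·B = 2 × 1.602×10⁻¹⁹ × 5.15×10⁻⁵ × 2.09×10⁴ = 3.45×10⁻¹⁹ A²
I_n = √(3.45×10⁻¹⁹) = 5.87×10⁻¹⁰ A = 587 pA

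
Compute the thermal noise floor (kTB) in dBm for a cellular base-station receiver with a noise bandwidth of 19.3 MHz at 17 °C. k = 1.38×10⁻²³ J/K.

−101.1 dBm

T = 17 °C + 273.15 = 290.15 K
P_n = kTB = 1.38×10⁻²³ × 290.15 × 1.93×10⁷ = 7.73×10⁻¹⁴ W
In dBm: 10 log₁₀(7.73×10⁻¹⁴ / 10⁻³) = −101.1 dBm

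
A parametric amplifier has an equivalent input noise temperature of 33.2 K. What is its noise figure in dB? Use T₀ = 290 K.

F = 1 + T_e/T₀ = 1 + 33.2/290 = 1.11448
NF = 10 log₁₀(1.11448) = 0.471 dB

0.471 dB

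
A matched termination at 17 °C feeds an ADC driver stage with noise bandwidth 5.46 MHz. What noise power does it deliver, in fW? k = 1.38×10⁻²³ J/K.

21.9 fW

T = 17 °C + 273.15 = 290.15 K
P_n = kTB = 1.38×10⁻²³ × 290.15 × 5.46×10⁶ = 2.19×10⁻¹⁴ W = 21.9 fW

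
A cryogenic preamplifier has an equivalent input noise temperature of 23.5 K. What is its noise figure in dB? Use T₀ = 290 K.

0.338 dB

F = 1 + T_e/T₀ = 1 + 23.5/290 = 1.08103
NF = 10 log₁₀(1.08103) = 0.338 dB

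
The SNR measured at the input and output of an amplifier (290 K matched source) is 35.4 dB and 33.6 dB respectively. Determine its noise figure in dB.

NF (dB) = SNR_in(dB) − SNR_out(dB) when the source is at T₀
NF = 35.4 − 33.6 = 1.8 dB

1.8 dB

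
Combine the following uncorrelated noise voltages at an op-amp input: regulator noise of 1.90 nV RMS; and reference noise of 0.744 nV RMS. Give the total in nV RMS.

Uncorrelated sources add in power (mean-square): V_tot = √(ΣV_i²)
V_tot = √[(1.90×10⁻⁹)² + (7.44×10⁻¹⁰)²] = 2.04×10⁻⁹ V = 2.04 nV

2.04 nV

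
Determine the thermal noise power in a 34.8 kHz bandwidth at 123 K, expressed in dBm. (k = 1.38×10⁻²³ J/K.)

P_n = kTB = 1.38×10⁻²³ × 123 × 3.48×10⁴ = 5.91×10⁻¹⁷ W
In dBm: 10 log₁₀(5.91×10⁻¹⁷ / 10⁻³) = −132.3 dBm

−132.3 dBm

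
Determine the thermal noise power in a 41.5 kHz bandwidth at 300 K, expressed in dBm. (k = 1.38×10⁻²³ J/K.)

P_n = kTB = 1.38×10⁻²³ × 300 × 4.15×10⁴ = 1.72×10⁻¹⁶ W
In dBm: 10 log₁₀(1.72×10⁻¹⁶ / 10⁻³) = −127.6 dBm

−127.6 dBm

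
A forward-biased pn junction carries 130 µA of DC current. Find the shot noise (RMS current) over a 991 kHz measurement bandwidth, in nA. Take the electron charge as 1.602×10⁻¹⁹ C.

6.42 nA

I_n = √(2qI·B)
2qI·B = 2 × 1.602×10⁻¹⁹ × 1.30×10⁻⁴ × 9.91×10⁵ = 4.13×10⁻¹⁷ A²
I_n = √(4.13×10⁻¹⁷) = 6.42×10⁻⁹ A = 6.42 nA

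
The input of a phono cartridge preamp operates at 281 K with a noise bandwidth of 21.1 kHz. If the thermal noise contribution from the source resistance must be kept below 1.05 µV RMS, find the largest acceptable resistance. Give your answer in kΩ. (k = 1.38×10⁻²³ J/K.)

Johnson–Nyquist: V_n = √(4kTRB) ⇒ R = V_n² / (4kTB)
4kTB = 4 × 1.38×10⁻²³ × 281 × 2.11×10⁴ = 3.27×10⁻¹⁶
R = (1.05×10⁻⁶)² / 3.27×10⁻¹⁶ = 3.37×10³ Ω = 3.37 kΩ

3.37 kΩ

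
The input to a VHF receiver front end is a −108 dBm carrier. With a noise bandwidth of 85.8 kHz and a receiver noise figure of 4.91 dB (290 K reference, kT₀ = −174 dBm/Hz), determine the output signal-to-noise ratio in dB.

Noise floor: N = −174 + 10 log₁₀(B) + NF
10 log₁₀(8.58×10⁴) = 49.33 dB
N = −174 + 49.33 + 4.91 = −119.76 dBm
SNR = P_sig − N = −108 − (−119.76) = 11.76 dB → 11.8 dB

11.8 dB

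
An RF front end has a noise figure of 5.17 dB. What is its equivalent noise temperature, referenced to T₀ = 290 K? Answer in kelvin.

664 K

F = 10^(5.17/10) = 3.28852
T_e = (F − 1)·T₀ = (3.28852 − 1) × 290 = 664 K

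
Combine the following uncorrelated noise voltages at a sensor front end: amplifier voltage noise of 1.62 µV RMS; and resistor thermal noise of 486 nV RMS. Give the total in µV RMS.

Uncorrelated sources add in power (mean-square): V_tot = √(ΣV_i²)
V_tot = √[(1.62×10⁻⁶)² + (4.86×10⁻⁷)²] = 1.69×10⁻⁶ V = 1.69 µV

1.69 µV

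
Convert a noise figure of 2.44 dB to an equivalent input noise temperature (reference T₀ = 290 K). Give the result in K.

219 K

F = 10^(2.44/10) = 1.75388
T_e = (F − 1)·T₀ = (1.75388 − 1) × 290 = 219 K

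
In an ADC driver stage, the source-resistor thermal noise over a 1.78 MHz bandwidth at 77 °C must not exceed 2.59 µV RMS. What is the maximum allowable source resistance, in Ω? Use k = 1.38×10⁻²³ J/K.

T = 77 °C + 273.15 = 350.15 K
Johnson–Nyquist: V_n = √(4kTRB) ⇒ R = V_n² / (4kTB)
4kTB = 4 × 1.38×10⁻²³ × 350.15 × 1.78×10⁶ = 3.44×10⁻¹⁴
R = (2.59×10⁻⁶)² / 3.44×10⁻¹⁴ = 1.95×10² Ω = 195 Ω

195 Ω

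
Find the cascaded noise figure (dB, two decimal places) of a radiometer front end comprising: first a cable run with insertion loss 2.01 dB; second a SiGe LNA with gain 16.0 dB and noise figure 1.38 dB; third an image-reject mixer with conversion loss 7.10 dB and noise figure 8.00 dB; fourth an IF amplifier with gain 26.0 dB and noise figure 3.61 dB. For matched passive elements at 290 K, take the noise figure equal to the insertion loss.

Convert to linear (a loss of L dB is a gain of −L dB): F_i = 10^(NF_i/10), G_i = 10^(G_i,dB/10)
  Stage 1: F_1 = 10^(2.01/10) = 1.589, G_1 = 10^(−2.01/10) = 0.6295
  Stage 2: F_2 = 10^(1.38/10) = 1.374, G_2 = 10^(16.0/10) = 39.81
  Stage 3: F_3 = 10^(8.00/10) = 6.310, G_3 = 10^(−7.10/10) = 0.1950
  Stage 4: F_4 = 10^(3.61/10) = 2.296, G_4 = 10^(26.0/10) = 398.1
Friis cascade:
  F = 1.589 + (1.374 − 1)/0.6295 + (6.310 − 1)/25.06 + (2.296 − 1)/4.887 = 2.660
NF = 10 log₁₀(2.660) = 4.25 dB

4.25 dB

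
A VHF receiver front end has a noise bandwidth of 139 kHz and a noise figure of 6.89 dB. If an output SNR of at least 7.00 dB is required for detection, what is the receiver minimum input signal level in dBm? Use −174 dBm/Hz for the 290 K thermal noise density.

−108.7 dBm

Sensitivity = −174 + 10 log₁₀(B) + NF + SNR_min
= −174 + 51.43 + 6.89 + 7.00
= −108.68 dBm → −108.7 dBm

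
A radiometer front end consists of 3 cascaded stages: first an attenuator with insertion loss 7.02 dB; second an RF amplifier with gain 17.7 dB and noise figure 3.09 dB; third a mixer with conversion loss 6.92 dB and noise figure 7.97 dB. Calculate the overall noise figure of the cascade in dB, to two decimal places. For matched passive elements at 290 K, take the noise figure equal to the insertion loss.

Convert to linear (a loss of L dB is a gain of −L dB): F_i = 10^(NF_i/10), G_i = 10^(G_i,dB/10)
  Stage 1: F_1 = 10^(7.02/10) = 5.035, G_1 = 10^(−7.02/10) = 0.1986
  Stage 2: F_2 = 10^(3.09/10) = 2.037, G_2 = 10^(17.7/10) = 58.88
  Stage 3: F_3 = 10^(7.97/10) = 6.266, G_3 = 10^(−6.92/10) = 0.2032
Friis cascade:
  F = 5.035 + (2.037 − 1)/0.1986 + (6.266 − 1)/11.69 = 10.71
NF = 10 log₁₀(10.71) = 10.30 dB

10.30 dB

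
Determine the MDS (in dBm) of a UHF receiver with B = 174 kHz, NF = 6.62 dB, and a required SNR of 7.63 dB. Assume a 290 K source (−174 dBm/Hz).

−107.3 dBm

Sensitivity = −174 + 10 log₁₀(B) + NF + SNR_min
= −174 + 52.41 + 6.62 + 7.63
= −107.34 dBm → −107.3 dBm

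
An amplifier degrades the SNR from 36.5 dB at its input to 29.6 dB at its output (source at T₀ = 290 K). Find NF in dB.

6.9 dB

NF (dB) = SNR_in(dB) − SNR_out(dB) when the source is at T₀
NF = 36.5 − 29.6 = 6.9 dB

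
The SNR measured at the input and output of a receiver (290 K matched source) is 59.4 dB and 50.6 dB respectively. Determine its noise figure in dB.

8.8 dB

NF (dB) = SNR_in(dB) − SNR_out(dB) when the source is at T₀
NF = 59.4 − 50.6 = 8.8 dB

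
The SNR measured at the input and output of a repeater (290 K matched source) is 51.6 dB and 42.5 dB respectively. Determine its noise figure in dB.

NF (dB) = SNR_in(dB) − SNR_out(dB) when the source is at T₀
NF = 51.6 − 42.5 = 9.1 dB

9.1 dB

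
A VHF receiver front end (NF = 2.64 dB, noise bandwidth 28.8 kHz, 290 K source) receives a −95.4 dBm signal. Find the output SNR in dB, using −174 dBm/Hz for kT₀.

Noise floor: N = −174 + 10 log₁₀(B) + NF
10 log₁₀(2.88×10⁴) = 44.59 dB
N = −174 + 44.59 + 2.64 = −126.77 dBm
SNR = P_sig − N = −95.4 − (−126.77) = 31.37 dB → 31.4 dB

31.4 dB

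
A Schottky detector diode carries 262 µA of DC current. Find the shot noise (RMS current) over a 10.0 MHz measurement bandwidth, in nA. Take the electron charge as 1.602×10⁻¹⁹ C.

I_n = √(2qI·B)
2qI·B = 2 × 1.602×10⁻¹⁹ × 2.62×10⁻⁴ × 1.00×10⁷ = 8.39×10⁻¹⁶ A²
I_n = √(8.39×10⁻¹⁶) = 2.90×10⁻⁸ A = 29.0 nA

29.0 nA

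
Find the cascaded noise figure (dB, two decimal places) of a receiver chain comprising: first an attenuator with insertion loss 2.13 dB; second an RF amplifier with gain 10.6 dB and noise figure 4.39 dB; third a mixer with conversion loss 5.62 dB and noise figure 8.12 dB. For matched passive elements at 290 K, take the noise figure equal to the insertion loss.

Convert to linear (a loss of L dB is a gain of −L dB): F_i = 10^(NF_i/10), G_i = 10^(G_i,dB/10)
  Stage 1: F_1 = 10^(2.13/10) = 1.633, G_1 = 10^(−2.13/10) = 0.6124
  Stage 2: F_2 = 10^(4.39/10) = 2.748, G_2 = 10^(10.6/10) = 11.48
  Stage 3: F_3 = 10^(8.12/10) = 6.486, G_3 = 10^(−5.62/10) = 0.2742
Friis cascade:
  F = 1.633 + (2.748 − 1)/0.6124 + (6.486 − 1)/7.031 = 5.268
NF = 10 log₁₀(5.268) = 7.22 dB

7.22 dB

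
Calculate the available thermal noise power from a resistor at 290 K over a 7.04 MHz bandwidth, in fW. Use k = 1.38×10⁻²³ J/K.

28.2 fW

P_n = kTB = 1.38×10⁻²³ × 290 × 7.04×10⁶ = 2.82×10⁻¹⁴ W = 28.2 fW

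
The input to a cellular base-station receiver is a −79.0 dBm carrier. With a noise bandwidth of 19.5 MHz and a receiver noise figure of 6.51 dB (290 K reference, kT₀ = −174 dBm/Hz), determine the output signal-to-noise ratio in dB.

15.6 dB

Noise floor: N = −174 + 10 log₁₀(B) + NF
10 log₁₀(1.95×10⁷) = 72.9 dB
N = −174 + 72.9 + 6.51 = −94.59 dBm
SNR = P_sig − N = −79.0 − (−94.59) = 15.59 dB → 15.6 dB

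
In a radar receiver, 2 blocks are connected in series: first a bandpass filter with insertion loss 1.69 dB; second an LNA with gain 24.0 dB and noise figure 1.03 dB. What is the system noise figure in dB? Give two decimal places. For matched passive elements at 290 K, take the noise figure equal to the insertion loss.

Convert to linear (a loss of L dB is a gain of −L dB): F_i = 10^(NF_i/10), G_i = 10^(G_i,dB/10)
  Stage 1: F_1 = 10^(1.69/10) = 1.476, G_1 = 10^(−1.69/10) = 0.6776
  Stage 2: F_2 = 10^(1.03/10) = 1.268, G_2 = 10^(24.0/10) = 251.2
Friis cascade:
  F = 1.476 + (1.268 − 1)/0.6776 = 1.871
NF = 10 log₁₀(1.871) = 2.72 dB

2.72 dB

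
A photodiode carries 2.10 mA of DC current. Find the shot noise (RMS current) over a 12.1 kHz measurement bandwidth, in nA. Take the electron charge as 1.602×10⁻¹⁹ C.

2.85 nA

I_n = √(2qI·B)
2qI·B = 2 × 1.602×10⁻¹⁹ × 2.10×10⁻³ × 1.21×10⁴ = 8.14×10⁻¹⁸ A²
I_n = √(8.14×10⁻¹⁸) = 2.85×10⁻⁹ A = 2.85 nA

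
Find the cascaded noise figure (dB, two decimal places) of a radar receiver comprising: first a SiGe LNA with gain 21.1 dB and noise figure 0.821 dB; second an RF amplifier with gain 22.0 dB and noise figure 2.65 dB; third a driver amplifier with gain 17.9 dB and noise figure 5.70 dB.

Convert to linear (a loss of L dB is a gain of −L dB): F_i = 10^(NF_i/10), G_i = 10^(G_i,dB/10)
  Stage 1: F_1 = 10^(0.821/10) = 1.208, G_1 = 10^(21.1/10) = 128.8
  Stage 2: F_2 = 10^(2.65/10) = 1.841, G_2 = 10^(22.0/10) = 158.5
  Stage 3: F_3 = 10^(5.70/10) = 3.715, G_3 = 10^(17.9/10) = 61.66
Friis cascade:
  F = 1.208 + (1.841 − 1)/128.8 + (3.715 − 1)/2.042×10⁴ = 1.215
NF = 10 log₁₀(1.215) = 0.84 dB

0.84 dB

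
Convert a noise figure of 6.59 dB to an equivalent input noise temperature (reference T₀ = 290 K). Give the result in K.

1033 K

F = 10^(6.59/10) = 4.56037
T_e = (F − 1)·T₀ = (4.56037 − 1) × 290 = 1033 K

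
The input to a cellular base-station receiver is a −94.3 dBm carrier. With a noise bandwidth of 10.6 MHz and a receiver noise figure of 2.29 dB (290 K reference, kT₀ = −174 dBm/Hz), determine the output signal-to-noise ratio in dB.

7.2 dB

Noise floor: N = −174 + 10 log₁₀(B) + NF
10 log₁₀(1.06×10⁷) = 70.25 dB
N = −174 + 70.25 + 2.29 = −101.46 dBm
SNR = P_sig − N = −94.3 − (−101.46) = 7.16 dB → 7.2 dB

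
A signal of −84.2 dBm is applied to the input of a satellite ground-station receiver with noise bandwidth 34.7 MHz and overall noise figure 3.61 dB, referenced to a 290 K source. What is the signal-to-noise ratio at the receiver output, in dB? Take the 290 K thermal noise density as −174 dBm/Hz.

10.8 dB

Noise floor: N = −174 + 10 log₁₀(B) + NF
10 log₁₀(3.47×10⁷) = 75.4 dB
N = −174 + 75.4 + 3.61 = −94.99 dBm
SNR = P_sig − N = −84.2 − (−94.99) = 10.79 dB → 10.8 dB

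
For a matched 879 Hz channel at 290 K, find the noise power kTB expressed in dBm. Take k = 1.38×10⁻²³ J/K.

−144.5 dBm

P_n = kTB = 1.38×10⁻²³ × 290 × 8.79×10² = 3.52×10⁻¹⁸ W
In dBm: 10 log₁₀(3.52×10⁻¹⁸ / 10⁻³) = −144.5 dBm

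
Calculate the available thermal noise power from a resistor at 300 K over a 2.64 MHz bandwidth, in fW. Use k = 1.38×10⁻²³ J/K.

10.9 fW

P_n = kTB = 1.38×10⁻²³ × 300 × 2.64×10⁶ = 1.09×10⁻¹⁴ W = 10.9 fW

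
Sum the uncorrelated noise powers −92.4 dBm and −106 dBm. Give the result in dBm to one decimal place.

−92.2 dBm

Convert to linear, add, convert back:
P₁ = 5.75×10⁻¹³ W, P₂ = 2.51×10⁻¹⁴ W
P_tot = 6.01×10⁻¹³ W → 10 log₁₀(P_tot / 10⁻³) = −92.2 dBm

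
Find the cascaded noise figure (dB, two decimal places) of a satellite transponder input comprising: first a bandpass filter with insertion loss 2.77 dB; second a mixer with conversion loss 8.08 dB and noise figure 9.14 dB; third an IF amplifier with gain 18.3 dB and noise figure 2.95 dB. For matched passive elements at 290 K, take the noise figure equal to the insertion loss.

Convert to linear (a loss of L dB is a gain of −L dB): F_i = 10^(NF_i/10), G_i = 10^(G_i,dB/10)
  Stage 1: F_1 = 10^(2.77/10) = 1.892, G_1 = 10^(−2.77/10) = 0.5284
  Stage 2: F_2 = 10^(9.14/10) = 8.204, G_2 = 10^(−8.08/10) = 0.1556
  Stage 3: F_3 = 10^(2.95/10) = 1.972, G_3 = 10^(18.3/10) = 67.61
Friis cascade:
  F = 1.892 + (8.204 − 1)/0.5284 + (1.972 − 1)/0.08222 = 27.35
NF = 10 log₁₀(27.35) = 14.37 dB

14.37 dB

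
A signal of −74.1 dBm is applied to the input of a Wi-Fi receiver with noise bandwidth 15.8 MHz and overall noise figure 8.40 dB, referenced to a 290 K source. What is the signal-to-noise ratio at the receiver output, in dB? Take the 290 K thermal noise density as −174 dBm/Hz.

19.5 dB

Noise floor: N = −174 + 10 log₁₀(B) + NF
10 log₁₀(1.58×10⁷) = 71.99 dB
N = −174 + 71.99 + 8.40 = −93.61 dBm
SNR = P_sig − N = −74.1 − (−93.61) = 19.51 dB → 19.5 dB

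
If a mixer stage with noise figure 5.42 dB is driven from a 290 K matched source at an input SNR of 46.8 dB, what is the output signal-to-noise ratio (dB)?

By definition F = SNR_in/SNR_out, so in dB: SNR_out = SNR_in − NF
SNR_out = 46.8 − 5.42 = 41.38 dB

41.38 dB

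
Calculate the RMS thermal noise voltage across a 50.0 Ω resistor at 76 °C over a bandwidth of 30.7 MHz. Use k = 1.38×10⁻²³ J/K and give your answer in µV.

T = 76 °C + 273.15 = 349.15 K
V_n = √(4kTRB)
4kTRB = 4 × 1.38×10⁻²³ × 349.15 × 5.00×10¹ × 3.07×10⁷ = 2.96×10⁻¹¹ V²
V_n = √(2.96×10⁻¹¹) = 5.44×10⁻⁶ V = 5.44 µV

5.44 µV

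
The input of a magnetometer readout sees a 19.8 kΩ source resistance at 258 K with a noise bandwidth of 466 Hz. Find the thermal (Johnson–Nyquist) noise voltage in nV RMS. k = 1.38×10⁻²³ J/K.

V_n = √(4kTRB)
4kTRB = 4 × 1.38×10⁻²³ × 258 × 1.98×10⁴ × 4.66×10² = 1.31×10⁻¹³ V²
V_n = √(1.31×10⁻¹³) = 3.62×10⁻⁷ V = 362 nV

362 nV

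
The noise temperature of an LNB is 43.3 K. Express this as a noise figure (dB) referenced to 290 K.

0.604 dB

F = 1 + T_e/T₀ = 1 + 43.3/290 = 1.14931
NF = 10 log₁₀(1.14931) = 0.604 dB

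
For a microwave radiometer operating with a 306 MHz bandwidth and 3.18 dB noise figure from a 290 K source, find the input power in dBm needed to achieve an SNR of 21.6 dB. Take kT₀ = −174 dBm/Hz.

−64.4 dBm

Sensitivity = −174 + 10 log₁₀(B) + NF + SNR_min
= −174 + 84.86 + 3.18 + 21.6
= −64.36 dBm → −64.4 dBm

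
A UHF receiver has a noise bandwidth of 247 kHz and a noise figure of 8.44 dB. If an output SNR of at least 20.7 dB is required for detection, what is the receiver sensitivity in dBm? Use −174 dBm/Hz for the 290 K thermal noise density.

−90.9 dBm

Sensitivity = −174 + 10 log₁₀(B) + NF + SNR_min
= −174 + 53.93 + 8.44 + 20.7
= −90.93 dBm → −90.9 dBm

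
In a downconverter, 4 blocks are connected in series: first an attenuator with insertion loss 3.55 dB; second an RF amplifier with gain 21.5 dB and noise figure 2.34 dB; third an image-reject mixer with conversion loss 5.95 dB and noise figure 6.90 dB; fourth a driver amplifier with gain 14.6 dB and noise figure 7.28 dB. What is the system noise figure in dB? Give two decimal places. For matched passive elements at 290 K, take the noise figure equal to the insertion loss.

Convert to linear (a loss of L dB is a gain of −L dB): F_i = 10^(NF_i/10), G_i = 10^(G_i,dB/10)
  Stage 1: F_1 = 10^(3.55/10) = 2.265, G_1 = 10^(−3.55/10) = 0.4416
  Stage 2: F_2 = 10^(2.34/10) = 1.714, G_2 = 10^(21.5/10) = 141.3
  Stage 3: F_3 = 10^(6.90/10) = 4.898, G_3 = 10^(−5.95/10) = 0.2541
  Stage 4: F_4 = 10^(7.28/10) = 5.346, G_4 = 10^(14.6/10) = 28.84
Friis cascade:
  F = 2.265 + (1.714 − 1)/0.4416 + (4.898 − 1)/62.37 + (5.346 − 1)/15.85 = 4.218
NF = 10 log₁₀(4.218) = 6.25 dB

6.25 dB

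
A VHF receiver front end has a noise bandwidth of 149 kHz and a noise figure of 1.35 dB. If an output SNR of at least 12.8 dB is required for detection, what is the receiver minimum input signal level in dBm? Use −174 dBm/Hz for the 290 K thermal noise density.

Sensitivity = −174 + 10 log₁₀(B) + NF + SNR_min
= −174 + 51.73 + 1.35 + 12.8
= −108.12 dBm → −108.1 dBm

−108.1 dBm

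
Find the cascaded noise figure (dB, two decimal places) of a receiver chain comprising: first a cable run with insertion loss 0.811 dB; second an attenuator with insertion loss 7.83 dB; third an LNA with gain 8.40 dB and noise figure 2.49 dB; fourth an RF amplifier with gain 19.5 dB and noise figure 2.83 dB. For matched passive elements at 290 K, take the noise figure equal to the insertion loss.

Convert to linear (a loss of L dB is a gain of −L dB): F_i = 10^(NF_i/10), G_i = 10^(G_i,dB/10)
  Stage 1: F_1 = 10^(0.811/10) = 1.205, G_1 = 10^(−0.811/10) = 0.8297
  Stage 2: F_2 = 10^(7.83/10) = 6.067, G_2 = 10^(−7.83/10) = 0.1648
  Stage 3: F_3 = 10^(2.49/10) = 1.774, G_3 = 10^(8.40/10) = 6.918
  Stage 4: F_4 = 10^(2.83/10) = 1.919, G_4 = 10^(19.5/10) = 89.13
Friis cascade:
  F = 1.205 + (6.067 − 1)/0.8297 + (1.774 − 1)/0.1367 + (1.919 − 1)/0.9460 = 13.95
NF = 10 log₁₀(13.95) = 11.44 dB

11.44 dB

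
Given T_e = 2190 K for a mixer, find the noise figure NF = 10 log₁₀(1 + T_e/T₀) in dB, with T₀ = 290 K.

9.32 dB

F = 1 + T_e/T₀ = 1 + 2190/290 = 8.55172
NF = 10 log₁₀(8.55172) = 9.32 dB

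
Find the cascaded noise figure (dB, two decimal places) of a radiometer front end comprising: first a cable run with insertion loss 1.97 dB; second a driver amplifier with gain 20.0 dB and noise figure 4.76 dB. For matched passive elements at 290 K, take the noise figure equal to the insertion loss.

6.73 dB

Convert to linear (a loss of L dB is a gain of −L dB): F_i = 10^(NF_i/10), G_i = 10^(G_i,dB/10)
  Stage 1: F_1 = 10^(1.97/10) = 1.574, G_1 = 10^(−1.97/10) = 0.6353
  Stage 2: F_2 = 10^(4.76/10) = 2.992, G_2 = 10^(20.0/10) = 100.0
Friis cascade:
  F = 1.574 + (2.992 − 1)/0.6353 = 4.710
NF = 10 log₁₀(4.710) = 6.73 dB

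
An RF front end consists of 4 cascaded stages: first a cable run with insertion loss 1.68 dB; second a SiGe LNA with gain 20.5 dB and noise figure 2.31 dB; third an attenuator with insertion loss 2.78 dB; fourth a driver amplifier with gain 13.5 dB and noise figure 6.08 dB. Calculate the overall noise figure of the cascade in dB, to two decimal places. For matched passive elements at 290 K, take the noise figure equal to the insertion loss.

Convert to linear (a loss of L dB is a gain of −L dB): F_i = 10^(NF_i/10), G_i = 10^(G_i,dB/10)
  Stage 1: F_1 = 10^(1.68/10) = 1.472, G_1 = 10^(−1.68/10) = 0.6792
  Stage 2: F_2 = 10^(2.31/10) = 1.702, G_2 = 10^(20.5/10) = 112.2
  Stage 3: F_3 = 10^(2.78/10) = 1.897, G_3 = 10^(−2.78/10) = 0.5272
  Stage 4: F_4 = 10^(6.08/10) = 4.055, G_4 = 10^(13.5/10) = 22.39
Friis cascade:
  F = 1.472 + (1.702 − 1)/0.6792 + (1.897 − 1)/76.21 + (4.055 − 1)/40.18 = 2.594
NF = 10 log₁₀(2.594) = 4.14 dB

4.14 dB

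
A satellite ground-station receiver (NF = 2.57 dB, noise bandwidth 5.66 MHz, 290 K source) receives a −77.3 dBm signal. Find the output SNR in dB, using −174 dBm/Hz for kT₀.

Noise floor: N = −174 + 10 log₁₀(B) + NF
10 log₁₀(5.66×10⁶) = 67.53 dB
N = −174 + 67.53 + 2.57 = −103.90 dBm
SNR = P_sig − N = −77.3 − (−103.90) = 26.60 dB → 26.6 dB

26.6 dB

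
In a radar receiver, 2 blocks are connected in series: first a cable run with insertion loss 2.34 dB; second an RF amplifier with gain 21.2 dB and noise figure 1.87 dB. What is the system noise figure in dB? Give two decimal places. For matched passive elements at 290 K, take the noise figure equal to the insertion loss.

Convert to linear (a loss of L dB is a gain of −L dB): F_i = 10^(NF_i/10), G_i = 10^(G_i,dB/10)
  Stage 1: F_1 = 10^(2.34/10) = 1.714, G_1 = 10^(−2.34/10) = 0.5834
  Stage 2: F_2 = 10^(1.87/10) = 1.538, G_2 = 10^(21.2/10) = 131.8
Friis cascade:
  F = 1.714 + (1.538 − 1)/0.5834 = 2.636
NF = 10 log₁₀(2.636) = 4.21 dB

4.21 dB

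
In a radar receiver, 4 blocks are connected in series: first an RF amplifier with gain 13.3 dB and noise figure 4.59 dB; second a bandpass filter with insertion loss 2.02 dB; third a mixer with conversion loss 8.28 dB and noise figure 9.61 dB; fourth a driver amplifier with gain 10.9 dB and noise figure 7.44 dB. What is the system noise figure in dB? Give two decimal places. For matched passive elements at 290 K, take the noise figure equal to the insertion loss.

Convert to linear (a loss of L dB is a gain of −L dB): F_i = 10^(NF_i/10), G_i = 10^(G_i,dB/10)
  Stage 1: F_1 = 10^(4.59/10) = 2.877, G_1 = 10^(13.3/10) = 21.38
  Stage 2: F_2 = 10^(2.02/10) = 1.592, G_2 = 10^(−2.02/10) = 0.6281
  Stage 3: F_3 = 10^(9.61/10) = 9.141, G_3 = 10^(−8.28/10) = 0.1486
  Stage 4: F_4 = 10^(7.44/10) = 5.546, G_4 = 10^(10.9/10) = 12.30
Friis cascade:
  F = 2.877 + (1.592 − 1)/21.38 + (9.141 − 1)/13.43 + (5.546 − 1)/1.995 = 5.790
NF = 10 log₁₀(5.790) = 7.63 dB

7.63 dB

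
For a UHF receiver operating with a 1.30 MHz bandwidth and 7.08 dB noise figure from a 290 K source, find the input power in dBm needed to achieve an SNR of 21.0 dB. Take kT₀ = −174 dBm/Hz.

Sensitivity = −174 + 10 log₁₀(B) + NF + SNR_min
= −174 + 61.14 + 7.08 + 21.0
= −84.78 dBm → −84.8 dBm

−84.8 dBm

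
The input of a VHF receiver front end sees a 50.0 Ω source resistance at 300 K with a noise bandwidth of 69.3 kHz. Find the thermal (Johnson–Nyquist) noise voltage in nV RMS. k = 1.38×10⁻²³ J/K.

V_n = √(4kTRB)
4kTRB = 4 × 1.38×10⁻²³ × 300 × 5.00×10¹ × 6.93×10⁴ = 5.74×10⁻¹⁴ V²
V_n = √(5.74×10⁻¹⁴) = 2.40×10⁻⁷ V = 240 nV

240 nV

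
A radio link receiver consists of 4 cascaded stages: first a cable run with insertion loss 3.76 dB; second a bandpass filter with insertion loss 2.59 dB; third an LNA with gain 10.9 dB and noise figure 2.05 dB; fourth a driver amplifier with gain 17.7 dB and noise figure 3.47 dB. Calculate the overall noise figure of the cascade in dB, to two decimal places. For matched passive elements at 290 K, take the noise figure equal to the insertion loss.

Convert to linear (a loss of L dB is a gain of −L dB): F_i = 10^(NF_i/10), G_i = 10^(G_i,dB/10)
  Stage 1: F_1 = 10^(3.76/10) = 2.377, G_1 = 10^(−3.76/10) = 0.4207
  Stage 2: F_2 = 10^(2.59/10) = 1.816, G_2 = 10^(−2.59/10) = 0.5508
  Stage 3: F_3 = 10^(2.05/10) = 1.603, G_3 = 10^(10.9/10) = 12.30
  Stage 4: F_4 = 10^(3.47/10) = 2.223, G_4 = 10^(17.7/10) = 58.88
Friis cascade:
  F = 2.377 + (1.816 − 1)/0.4207 + (1.603 − 1)/0.2317 + (2.223 − 1)/2.851 = 7.347
NF = 10 log₁₀(7.347) = 8.66 dB

8.66 dB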